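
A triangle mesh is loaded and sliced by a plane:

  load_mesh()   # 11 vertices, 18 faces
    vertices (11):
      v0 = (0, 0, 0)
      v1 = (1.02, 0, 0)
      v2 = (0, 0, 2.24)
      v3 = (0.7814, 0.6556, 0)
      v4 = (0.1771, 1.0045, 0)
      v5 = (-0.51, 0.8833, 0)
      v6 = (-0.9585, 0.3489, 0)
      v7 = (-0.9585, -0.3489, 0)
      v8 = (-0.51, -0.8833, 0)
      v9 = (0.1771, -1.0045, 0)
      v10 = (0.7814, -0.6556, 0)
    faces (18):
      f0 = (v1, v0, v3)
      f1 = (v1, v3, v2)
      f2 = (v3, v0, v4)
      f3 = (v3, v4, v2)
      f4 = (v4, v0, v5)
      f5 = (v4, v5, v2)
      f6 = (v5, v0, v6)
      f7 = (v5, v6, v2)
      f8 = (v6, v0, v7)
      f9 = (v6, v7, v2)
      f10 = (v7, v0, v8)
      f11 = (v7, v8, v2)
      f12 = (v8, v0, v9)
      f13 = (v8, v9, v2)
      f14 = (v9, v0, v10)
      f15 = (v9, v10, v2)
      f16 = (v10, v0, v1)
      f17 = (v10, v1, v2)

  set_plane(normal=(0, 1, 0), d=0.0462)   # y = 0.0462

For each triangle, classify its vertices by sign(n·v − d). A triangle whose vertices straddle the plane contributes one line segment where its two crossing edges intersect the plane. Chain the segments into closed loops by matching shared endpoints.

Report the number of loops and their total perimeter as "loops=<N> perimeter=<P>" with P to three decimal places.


Straddling triangles (10 of 18):
  (v1,v0,v3) [--+] → (0.0550651, 0.0462, 0)–(1.00319, 0.0462, 0)  len=0.9481
  (v1,v3,v2) [-+-] → (1.00319, 0.0462, 0)–(0.0550651, 0.0462, 2.08215)  len=2.2879
  (v3,v0,v4) [+-+] → (0.0550651, 0.0462, 0)–(0.00814537, 0.0462, 0)  len=0.0469
  (v3,v4,v2) [++-] → (0.00814537, 0.0462, 2.13698)–(0.0550651, 0.0462, 2.08215)  len=0.0722
  (v4,v0,v5) [+-+] → (0.00814537, 0.0462, 0)–(-0.026675, 0.0462, 0)  len=0.0348
  (v4,v5,v2) [++-] → (-0.026675, 0.0462, 2.12284)–(0.00814537, 0.0462, 2.13698)  len=0.0376
  (v5,v0,v6) [+-+] → (-0.026675, 0.0462, 0)–(-0.126921, 0.0462, 0)  len=0.1002
  (v5,v6,v2) [++-] → (-0.126921, 0.0462, 1.94339)–(-0.026675, 0.0462, 2.12284)  len=0.2056
  (v6,v0,v7) [+--] → (-0.126921, 0.0462, 0)–(-0.9585, 0.0462, 0)  len=0.8316
  (v6,v7,v2) [+--] → (-0.9585, 0.0462, 0)–(-0.126921, 0.0462, 1.94339)  len=2.1138

Chained into 1 loop(s):
  loop 1: 10 segments, perimeter = 6.6787
Total perimeter = 6.679

loops=1 perimeter=6.679


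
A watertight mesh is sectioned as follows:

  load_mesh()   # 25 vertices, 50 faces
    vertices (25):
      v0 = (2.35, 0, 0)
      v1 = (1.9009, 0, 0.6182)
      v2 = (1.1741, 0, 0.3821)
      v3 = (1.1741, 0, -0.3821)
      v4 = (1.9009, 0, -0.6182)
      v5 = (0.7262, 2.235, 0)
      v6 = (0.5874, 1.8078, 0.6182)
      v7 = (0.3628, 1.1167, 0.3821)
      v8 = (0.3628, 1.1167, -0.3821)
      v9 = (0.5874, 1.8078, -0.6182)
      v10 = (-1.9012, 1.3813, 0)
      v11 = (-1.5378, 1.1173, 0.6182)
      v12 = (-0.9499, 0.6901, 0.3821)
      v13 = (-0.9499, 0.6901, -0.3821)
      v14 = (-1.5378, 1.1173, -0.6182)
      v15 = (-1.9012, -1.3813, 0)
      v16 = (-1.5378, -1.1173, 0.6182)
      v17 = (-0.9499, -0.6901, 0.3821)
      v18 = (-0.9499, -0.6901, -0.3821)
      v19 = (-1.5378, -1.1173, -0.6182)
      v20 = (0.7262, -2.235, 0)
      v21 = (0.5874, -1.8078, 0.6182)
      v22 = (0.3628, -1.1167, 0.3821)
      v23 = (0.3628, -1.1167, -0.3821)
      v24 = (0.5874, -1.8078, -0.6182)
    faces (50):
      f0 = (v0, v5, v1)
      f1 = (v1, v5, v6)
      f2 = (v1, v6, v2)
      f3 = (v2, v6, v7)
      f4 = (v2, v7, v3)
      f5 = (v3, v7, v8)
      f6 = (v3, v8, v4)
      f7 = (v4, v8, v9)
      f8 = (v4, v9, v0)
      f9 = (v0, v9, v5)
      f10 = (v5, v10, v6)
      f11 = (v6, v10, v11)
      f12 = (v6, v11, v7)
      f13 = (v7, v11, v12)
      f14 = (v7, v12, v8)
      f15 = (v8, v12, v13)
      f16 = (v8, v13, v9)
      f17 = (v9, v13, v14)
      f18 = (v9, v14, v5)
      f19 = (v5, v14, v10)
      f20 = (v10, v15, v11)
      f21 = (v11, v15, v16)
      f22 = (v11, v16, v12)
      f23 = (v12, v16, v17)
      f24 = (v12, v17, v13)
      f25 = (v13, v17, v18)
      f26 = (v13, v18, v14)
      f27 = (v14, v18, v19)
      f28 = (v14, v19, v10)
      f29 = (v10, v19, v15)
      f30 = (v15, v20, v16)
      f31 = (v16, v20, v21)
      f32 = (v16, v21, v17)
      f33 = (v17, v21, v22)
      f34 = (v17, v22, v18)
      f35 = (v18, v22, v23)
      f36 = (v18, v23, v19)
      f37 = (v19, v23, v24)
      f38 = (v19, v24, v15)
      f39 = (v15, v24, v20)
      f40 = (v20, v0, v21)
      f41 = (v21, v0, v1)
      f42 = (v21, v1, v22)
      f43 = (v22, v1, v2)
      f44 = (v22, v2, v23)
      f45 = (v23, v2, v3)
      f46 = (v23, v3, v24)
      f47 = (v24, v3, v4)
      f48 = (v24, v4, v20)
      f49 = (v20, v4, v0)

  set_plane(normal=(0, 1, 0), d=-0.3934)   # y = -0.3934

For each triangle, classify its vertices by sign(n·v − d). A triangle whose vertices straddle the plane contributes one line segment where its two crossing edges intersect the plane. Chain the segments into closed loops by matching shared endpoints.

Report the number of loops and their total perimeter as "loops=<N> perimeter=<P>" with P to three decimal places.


loops=2 perimeter=7.286

Straddling triangles (20 of 50):
  (v10,v15,v11) [+-+] → (-1.9012, -0.3934, 0)–(-1.75752, -0.3934, 0.244425)  len=0.2835
  (v11,v15,v16) [+--] → (-1.75752, -0.3934, 0.244425)–(-1.5378, -0.3934, 0.6182)  len=0.4336
  (v11,v16,v12) [+-+] → (-1.5378, -0.3934, 0.6182)–(-1.30233, -0.3934, 0.523637)  len=0.2537
  (v12,v16,v17) [+--] → (-1.30233, -0.3934, 0.523637)–(-0.9499, -0.3934, 0.3821)  len=0.3798
  (v12,v17,v13) [+-+] → (-0.9499, -0.3934, 0.3821)–(-0.9499, -0.3934, 0.217821)  len=0.1643
  (v13,v17,v18) [+--] → (-0.9499, -0.3934, 0.217821)–(-0.9499, -0.3934, -0.3821)  len=0.5999
  (v13,v18,v14) [+-+] → (-0.9499, -0.3934, -0.3821)–(-1.04641, -0.3934, -0.420858)  len=0.1040
  (v14,v18,v19) [+--] → (-1.04641, -0.3934, -0.420858)–(-1.5378, -0.3934, -0.6182)  len=0.5295
  (v14,v19,v10) [+-+] → (-1.5378, -0.3934, -0.6182)–(-1.64309, -0.3934, -0.439094)  len=0.2078
  (v10,v19,v15) [+--] → (-1.64309, -0.3934, -0.439094)–(-1.9012, -0.3934, 0)  len=0.5093
  (v20,v0,v21) [-+-] → (2.06418, -0.3934, 0)–(1.96644, -0.3934, 0.134528)  len=0.1663
  (v21,v0,v1) [-++] → (1.96644, -0.3934, 0.134528)–(1.61507, -0.3934, 0.6182)  len=0.5978
  (v21,v1,v22) [-+-] → (1.61507, -0.3934, 0.6182)–(1.35905, -0.3934, 0.535025)  len=0.2692
  (v22,v1,v2) [-++] → (1.35905, -0.3934, 0.535025)–(0.888289, -0.3934, 0.3821)  len=0.4950
  (v22,v2,v23) [-+-] → (0.888289, -0.3934, 0.3821)–(0.888289, -0.3934, 0.112882)  len=0.2692
  (v23,v2,v3) [-++] → (0.888289, -0.3934, 0.112882)–(0.888289, -0.3934, -0.3821)  len=0.4950
  (v23,v3,v24) [-+-] → (0.888289, -0.3934, -0.3821)–(1.04643, -0.3934, -0.433478)  len=0.1663
  (v24,v3,v4) [-++] → (1.04643, -0.3934, -0.433478)–(1.61507, -0.3934, -0.6182)  len=0.5979
  (v24,v4,v20) [-+-] → (1.61507, -0.3934, -0.6182)–(1.69413, -0.3934, -0.509386)  len=0.1345
  (v20,v4,v0) [-++] → (1.69413, -0.3934, -0.509386)–(2.06418, -0.3934, 0)  len=0.6296

Chained into 2 loop(s):
  loop 1: 10 segments, perimeter = 3.4655
  loop 2: 10 segments, perimeter = 3.8208
Total perimeter = 7.286


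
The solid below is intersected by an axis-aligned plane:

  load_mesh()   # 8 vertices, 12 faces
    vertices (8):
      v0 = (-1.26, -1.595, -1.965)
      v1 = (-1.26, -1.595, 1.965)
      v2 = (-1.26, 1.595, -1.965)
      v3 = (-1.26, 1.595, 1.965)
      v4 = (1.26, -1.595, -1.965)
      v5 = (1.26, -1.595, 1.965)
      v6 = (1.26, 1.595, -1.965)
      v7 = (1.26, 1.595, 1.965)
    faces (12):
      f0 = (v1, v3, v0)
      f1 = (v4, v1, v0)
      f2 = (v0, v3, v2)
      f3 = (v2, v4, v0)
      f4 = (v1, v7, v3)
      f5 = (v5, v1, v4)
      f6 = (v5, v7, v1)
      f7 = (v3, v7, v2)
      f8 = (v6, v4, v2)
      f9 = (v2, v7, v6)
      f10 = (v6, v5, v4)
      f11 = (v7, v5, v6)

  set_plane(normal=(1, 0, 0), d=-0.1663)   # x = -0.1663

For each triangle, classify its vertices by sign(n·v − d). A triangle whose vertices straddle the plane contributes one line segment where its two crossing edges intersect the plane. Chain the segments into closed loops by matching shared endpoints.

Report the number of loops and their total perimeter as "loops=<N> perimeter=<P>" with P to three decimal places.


Straddling triangles (8 of 12):
  (v4,v1,v0) [+--] → (-0.1663, -1.595, 0.259349)–(-0.1663, -1.595, -1.965)  len=2.2243
  (v2,v4,v0) [-+-] → (-0.1663, 0.210515, -1.965)–(-0.1663, -1.595, -1.965)  len=1.8055
  (v1,v7,v3) [-+-] → (-0.1663, -0.210515, 1.965)–(-0.1663, 1.595, 1.965)  len=1.8055
  (v5,v1,v4) [+-+] → (-0.1663, -1.595, 1.965)–(-0.1663, -1.595, 0.259349)  len=1.7057
  (v5,v7,v1) [++-] → (-0.1663, -0.210515, 1.965)–(-0.1663, -1.595, 1.965)  len=1.3845
  (v3,v7,v2) [-+-] → (-0.1663, 1.595, 1.965)–(-0.1663, 1.595, -0.259349)  len=2.2243
  (v6,v4,v2) [++-] → (-0.1663, 0.210515, -1.965)–(-0.1663, 1.595, -1.965)  len=1.3845
  (v2,v7,v6) [-++] → (-0.1663, 1.595, -0.259349)–(-0.1663, 1.595, -1.965)  len=1.7057

Chained into 1 loop(s):
  loop 1: 8 segments, perimeter = 14.2400
Total perimeter = 14.240

loops=1 perimeter=14.240


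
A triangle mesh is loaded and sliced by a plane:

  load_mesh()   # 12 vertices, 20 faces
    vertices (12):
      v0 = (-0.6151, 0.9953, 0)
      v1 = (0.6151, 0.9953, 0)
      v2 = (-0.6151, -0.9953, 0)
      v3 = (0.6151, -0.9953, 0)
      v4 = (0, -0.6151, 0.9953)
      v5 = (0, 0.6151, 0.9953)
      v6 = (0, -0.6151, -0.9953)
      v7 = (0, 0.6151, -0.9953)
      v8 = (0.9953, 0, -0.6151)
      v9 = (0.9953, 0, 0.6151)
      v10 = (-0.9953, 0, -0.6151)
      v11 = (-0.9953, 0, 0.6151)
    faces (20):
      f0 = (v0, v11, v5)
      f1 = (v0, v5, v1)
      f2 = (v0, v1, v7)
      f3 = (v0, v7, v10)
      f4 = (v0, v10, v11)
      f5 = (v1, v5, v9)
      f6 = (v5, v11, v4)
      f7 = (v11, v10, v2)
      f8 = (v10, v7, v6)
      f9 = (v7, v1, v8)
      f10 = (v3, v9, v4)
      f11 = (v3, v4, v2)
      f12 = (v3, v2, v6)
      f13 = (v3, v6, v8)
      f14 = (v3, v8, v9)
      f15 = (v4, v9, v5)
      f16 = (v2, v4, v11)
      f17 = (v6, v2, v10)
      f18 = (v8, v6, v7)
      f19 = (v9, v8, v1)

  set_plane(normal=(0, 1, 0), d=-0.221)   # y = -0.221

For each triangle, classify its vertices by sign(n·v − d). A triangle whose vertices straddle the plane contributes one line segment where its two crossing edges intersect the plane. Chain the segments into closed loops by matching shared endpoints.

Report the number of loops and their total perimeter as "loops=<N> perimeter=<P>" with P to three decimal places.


loops=1 perimeter=6.190

Straddling triangles (10 of 20):
  (v5,v11,v4) [++-] → (-0.637697, -0.221, 0.751703)–(0, -0.221, 0.9953)  len=0.6826
  (v11,v10,v2) [++-] → (-0.910879, -0.221, -0.478521)–(-0.910879, -0.221, 0.478521)  len=0.9570
  (v10,v7,v6) [++-] → (0, -0.221, -0.9953)–(-0.637697, -0.221, -0.751703)  len=0.6826
  (v3,v9,v4) [-+-] → (0.910879, -0.221, 0.478521)–(0.637697, -0.221, 0.751703)  len=0.3863
  (v3,v6,v8) [--+] → (0.637697, -0.221, -0.751703)–(0.910879, -0.221, -0.478521)  len=0.3863
  (v3,v8,v9) [-++] → (0.910879, -0.221, -0.478521)–(0.910879, -0.221, 0.478521)  len=0.9570
  (v4,v9,v5) [-++] → (0.637697, -0.221, 0.751703)–(0, -0.221, 0.9953)  len=0.6826
  (v2,v4,v11) [--+] → (-0.637697, -0.221, 0.751703)–(-0.910879, -0.221, 0.478521)  len=0.3863
  (v6,v2,v10) [--+] → (-0.910879, -0.221, -0.478521)–(-0.637697, -0.221, -0.751703)  len=0.3863
  (v8,v6,v7) [+-+] → (0.637697, -0.221, -0.751703)–(0, -0.221, -0.9953)  len=0.6826

Chained into 1 loop(s):
  loop 1: 10 segments, perimeter = 6.1900
Total perimeter = 6.190


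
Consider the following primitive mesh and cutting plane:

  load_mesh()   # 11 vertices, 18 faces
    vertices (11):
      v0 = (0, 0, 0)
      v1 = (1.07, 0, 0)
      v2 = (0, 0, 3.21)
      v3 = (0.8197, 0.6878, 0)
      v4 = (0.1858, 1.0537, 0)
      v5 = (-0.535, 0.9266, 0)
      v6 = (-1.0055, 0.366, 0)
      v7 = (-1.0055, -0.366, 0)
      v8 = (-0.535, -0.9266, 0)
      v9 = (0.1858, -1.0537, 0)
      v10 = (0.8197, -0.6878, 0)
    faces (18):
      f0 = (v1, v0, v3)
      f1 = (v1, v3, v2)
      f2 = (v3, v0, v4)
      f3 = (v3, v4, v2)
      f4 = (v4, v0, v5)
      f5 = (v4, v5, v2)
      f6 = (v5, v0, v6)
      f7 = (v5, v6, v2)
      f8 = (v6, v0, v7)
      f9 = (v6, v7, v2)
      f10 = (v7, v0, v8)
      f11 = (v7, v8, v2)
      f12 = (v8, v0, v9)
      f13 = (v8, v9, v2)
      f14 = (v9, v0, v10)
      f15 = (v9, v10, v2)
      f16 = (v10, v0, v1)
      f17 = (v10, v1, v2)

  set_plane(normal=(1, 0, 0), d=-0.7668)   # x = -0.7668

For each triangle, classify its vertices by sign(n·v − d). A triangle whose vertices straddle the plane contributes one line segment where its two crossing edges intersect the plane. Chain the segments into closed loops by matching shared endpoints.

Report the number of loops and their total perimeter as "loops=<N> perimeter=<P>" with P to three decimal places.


Straddling triangles (6 of 18):
  (v5,v0,v6) [++-] → (-0.7668, 0.279114, 0)–(-0.7668, 0.650411, 0)  len=0.3713
  (v5,v6,v2) [+-+] → (-0.7668, 0.650411, 0)–(-0.7668, 0.279114, 0.762036)  len=0.8477
  (v6,v0,v7) [-+-] → (-0.7668, 0.279114, 0)–(-0.7668, -0.279114, 0)  len=0.5582
  (v6,v7,v2) [--+] → (-0.7668, -0.279114, 0.762036)–(-0.7668, 0.279114, 0.762036)  len=0.5582
  (v7,v0,v8) [-++] → (-0.7668, -0.279114, 0)–(-0.7668, -0.650411, 0)  len=0.3713
  (v7,v8,v2) [-++] → (-0.7668, -0.650411, 0)–(-0.7668, -0.279114, 0.762036)  len=0.8477

Chained into 1 loop(s):
  loop 1: 6 segments, perimeter = 3.5544
Total perimeter = 3.554

loops=1 perimeter=3.554


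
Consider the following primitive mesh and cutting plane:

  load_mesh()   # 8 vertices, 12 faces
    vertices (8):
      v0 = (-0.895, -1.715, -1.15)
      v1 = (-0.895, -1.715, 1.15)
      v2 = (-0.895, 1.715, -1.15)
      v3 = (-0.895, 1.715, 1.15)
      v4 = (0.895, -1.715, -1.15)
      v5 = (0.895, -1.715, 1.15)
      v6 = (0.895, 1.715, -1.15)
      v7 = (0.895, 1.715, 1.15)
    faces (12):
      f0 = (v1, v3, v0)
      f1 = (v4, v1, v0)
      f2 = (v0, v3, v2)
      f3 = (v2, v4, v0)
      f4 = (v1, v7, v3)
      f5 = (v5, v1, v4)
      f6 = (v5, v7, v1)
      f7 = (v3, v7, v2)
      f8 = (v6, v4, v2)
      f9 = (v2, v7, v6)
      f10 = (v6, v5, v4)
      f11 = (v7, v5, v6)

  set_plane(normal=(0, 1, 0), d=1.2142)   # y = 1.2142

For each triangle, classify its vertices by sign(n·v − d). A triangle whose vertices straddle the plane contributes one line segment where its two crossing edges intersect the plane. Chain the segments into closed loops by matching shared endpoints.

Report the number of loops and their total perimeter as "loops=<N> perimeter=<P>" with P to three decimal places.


loops=1 perimeter=8.180

Straddling triangles (8 of 12):
  (v1,v3,v0) [-+-] → (-0.895, 1.2142, 1.15)–(-0.895, 1.2142, 0.814187)  len=0.3358
  (v0,v3,v2) [-++] → (-0.895, 1.2142, 0.814187)–(-0.895, 1.2142, -1.15)  len=1.9642
  (v2,v4,v0) [+--] → (-0.63365, 1.2142, -1.15)–(-0.895, 1.2142, -1.15)  len=0.2614
  (v1,v7,v3) [-++] → (0.63365, 1.2142, 1.15)–(-0.895, 1.2142, 1.15)  len=1.5286
  (v5,v7,v1) [-+-] → (0.895, 1.2142, 1.15)–(0.63365, 1.2142, 1.15)  len=0.2614
  (v6,v4,v2) [+-+] → (0.895, 1.2142, -1.15)–(-0.63365, 1.2142, -1.15)  len=1.5286
  (v6,v5,v4) [+--] → (0.895, 1.2142, -0.814187)–(0.895, 1.2142, -1.15)  len=0.3358
  (v7,v5,v6) [+-+] → (0.895, 1.2142, 1.15)–(0.895, 1.2142, -0.814187)  len=1.9642

Chained into 1 loop(s):
  loop 1: 8 segments, perimeter = 8.1800
Total perimeter = 8.180


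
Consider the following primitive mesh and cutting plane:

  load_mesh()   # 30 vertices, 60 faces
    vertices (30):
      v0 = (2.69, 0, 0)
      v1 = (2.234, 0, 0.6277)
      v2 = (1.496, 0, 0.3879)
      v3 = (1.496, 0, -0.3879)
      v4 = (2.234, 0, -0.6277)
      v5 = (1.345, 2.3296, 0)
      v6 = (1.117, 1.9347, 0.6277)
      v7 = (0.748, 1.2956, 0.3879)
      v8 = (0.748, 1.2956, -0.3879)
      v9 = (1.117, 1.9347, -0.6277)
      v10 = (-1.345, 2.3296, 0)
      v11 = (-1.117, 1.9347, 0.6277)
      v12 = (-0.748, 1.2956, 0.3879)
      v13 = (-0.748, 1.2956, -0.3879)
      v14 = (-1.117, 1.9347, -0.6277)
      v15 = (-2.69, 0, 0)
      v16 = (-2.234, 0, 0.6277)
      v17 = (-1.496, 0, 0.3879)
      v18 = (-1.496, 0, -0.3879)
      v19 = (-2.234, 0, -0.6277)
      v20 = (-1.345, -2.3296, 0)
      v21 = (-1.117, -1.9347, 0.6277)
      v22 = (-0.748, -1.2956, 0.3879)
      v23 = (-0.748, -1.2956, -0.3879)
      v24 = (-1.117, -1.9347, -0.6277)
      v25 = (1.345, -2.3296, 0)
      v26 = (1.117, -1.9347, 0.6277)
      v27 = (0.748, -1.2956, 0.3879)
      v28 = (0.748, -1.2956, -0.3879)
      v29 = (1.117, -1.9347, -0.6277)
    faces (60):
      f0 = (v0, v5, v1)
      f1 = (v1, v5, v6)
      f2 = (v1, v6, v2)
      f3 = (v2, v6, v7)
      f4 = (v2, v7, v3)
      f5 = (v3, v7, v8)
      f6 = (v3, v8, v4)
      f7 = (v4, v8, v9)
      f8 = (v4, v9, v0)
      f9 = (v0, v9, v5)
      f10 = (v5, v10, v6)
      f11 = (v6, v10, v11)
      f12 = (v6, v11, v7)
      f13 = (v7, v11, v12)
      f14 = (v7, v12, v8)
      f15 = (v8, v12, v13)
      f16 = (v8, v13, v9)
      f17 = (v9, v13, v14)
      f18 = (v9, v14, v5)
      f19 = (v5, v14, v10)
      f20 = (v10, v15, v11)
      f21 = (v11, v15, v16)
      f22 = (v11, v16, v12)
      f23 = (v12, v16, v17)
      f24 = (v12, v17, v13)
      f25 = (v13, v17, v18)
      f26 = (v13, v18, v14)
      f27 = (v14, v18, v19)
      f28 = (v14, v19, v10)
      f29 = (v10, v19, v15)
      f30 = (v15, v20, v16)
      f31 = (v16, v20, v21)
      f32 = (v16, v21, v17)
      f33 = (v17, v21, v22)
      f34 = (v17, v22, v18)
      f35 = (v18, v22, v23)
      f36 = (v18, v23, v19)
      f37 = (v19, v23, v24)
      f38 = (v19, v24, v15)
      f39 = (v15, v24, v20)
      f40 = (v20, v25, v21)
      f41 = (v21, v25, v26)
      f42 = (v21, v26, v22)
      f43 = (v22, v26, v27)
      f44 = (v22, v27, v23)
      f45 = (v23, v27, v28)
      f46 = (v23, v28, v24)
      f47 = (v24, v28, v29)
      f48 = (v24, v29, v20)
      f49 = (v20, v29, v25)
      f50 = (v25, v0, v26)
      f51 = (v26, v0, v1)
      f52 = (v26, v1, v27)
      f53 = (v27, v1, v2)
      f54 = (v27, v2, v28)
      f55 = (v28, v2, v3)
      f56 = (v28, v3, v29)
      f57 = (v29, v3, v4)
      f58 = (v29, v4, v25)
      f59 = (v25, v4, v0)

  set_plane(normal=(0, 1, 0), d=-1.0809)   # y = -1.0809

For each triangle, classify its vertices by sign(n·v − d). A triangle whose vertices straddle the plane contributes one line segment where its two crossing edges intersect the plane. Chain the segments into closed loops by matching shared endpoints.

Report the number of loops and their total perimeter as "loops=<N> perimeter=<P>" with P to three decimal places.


Straddling triangles (20 of 60):
  (v15,v20,v16) [+-+] → (-2.06594, -1.0809, 0)–(-1.82152, -1.0809, 0.336456)  len=0.4159
  (v16,v20,v21) [+--] → (-1.82152, -1.0809, 0.336456)–(-1.60994, -1.0809, 0.6277)  len=0.3600
  (v16,v21,v17) [+-+] → (-1.60994, -1.0809, 0.6277)–(-1.28426, -1.0809, 0.521874)  len=0.3424
  (v17,v21,v22) [+--] → (-1.28426, -1.0809, 0.521874)–(-0.871955, -1.0809, 0.3879)  len=0.4335
  (v17,v22,v18) [+-+] → (-0.871955, -1.0809, 0.3879)–(-0.871955, -1.0809, 0.259339)  len=0.1286
  (v18,v22,v23) [+--] → (-0.871955, -1.0809, 0.259339)–(-0.871955, -1.0809, -0.3879)  len=0.6472
  (v18,v23,v19) [+-+] → (-0.871955, -1.0809, -0.3879)–(-0.994252, -1.0809, -0.427638)  len=0.1286
  (v19,v23,v24) [+--] → (-0.994252, -1.0809, -0.427638)–(-1.60994, -1.0809, -0.6277)  len=0.6474
  (v19,v24,v15) [+-+] → (-1.60994, -1.0809, -0.6277)–(-1.81118, -1.0809, -0.350691)  len=0.3424
  (v15,v24,v20) [+--] → (-1.81118, -1.0809, -0.350691)–(-2.06594, -1.0809, 0)  len=0.4335
  (v25,v0,v26) [-+-] → (2.06594, -1.0809, 0)–(1.81118, -1.0809, 0.350691)  len=0.4335
  (v26,v0,v1) [-++] → (1.81118, -1.0809, 0.350691)–(1.60994, -1.0809, 0.6277)  len=0.3424
  (v26,v1,v27) [-+-] → (1.60994, -1.0809, 0.6277)–(0.994252, -1.0809, 0.427638)  len=0.6474
  (v27,v1,v2) [-++] → (0.994252, -1.0809, 0.427638)–(0.871955, -1.0809, 0.3879)  len=0.1286
  (v27,v2,v28) [-+-] → (0.871955, -1.0809, 0.3879)–(0.871955, -1.0809, -0.259339)  len=0.6472
  (v28,v2,v3) [-++] → (0.871955, -1.0809, -0.259339)–(0.871955, -1.0809, -0.3879)  len=0.1286
  (v28,v3,v29) [-+-] → (0.871955, -1.0809, -0.3879)–(1.28426, -1.0809, -0.521874)  len=0.4335
  (v29,v3,v4) [-++] → (1.28426, -1.0809, -0.521874)–(1.60994, -1.0809, -0.6277)  len=0.3424
  (v29,v4,v25) [-+-] → (1.60994, -1.0809, -0.6277)–(1.82152, -1.0809, -0.336456)  len=0.3600
  (v25,v4,v0) [-++] → (1.82152, -1.0809, -0.336456)–(2.06594, -1.0809, 0)  len=0.4159

Chained into 2 loop(s):
  loop 1: 10 segments, perimeter = 3.8794
  loop 2: 10 segments, perimeter = 3.8794
Total perimeter = 7.759

loops=2 perimeter=7.759


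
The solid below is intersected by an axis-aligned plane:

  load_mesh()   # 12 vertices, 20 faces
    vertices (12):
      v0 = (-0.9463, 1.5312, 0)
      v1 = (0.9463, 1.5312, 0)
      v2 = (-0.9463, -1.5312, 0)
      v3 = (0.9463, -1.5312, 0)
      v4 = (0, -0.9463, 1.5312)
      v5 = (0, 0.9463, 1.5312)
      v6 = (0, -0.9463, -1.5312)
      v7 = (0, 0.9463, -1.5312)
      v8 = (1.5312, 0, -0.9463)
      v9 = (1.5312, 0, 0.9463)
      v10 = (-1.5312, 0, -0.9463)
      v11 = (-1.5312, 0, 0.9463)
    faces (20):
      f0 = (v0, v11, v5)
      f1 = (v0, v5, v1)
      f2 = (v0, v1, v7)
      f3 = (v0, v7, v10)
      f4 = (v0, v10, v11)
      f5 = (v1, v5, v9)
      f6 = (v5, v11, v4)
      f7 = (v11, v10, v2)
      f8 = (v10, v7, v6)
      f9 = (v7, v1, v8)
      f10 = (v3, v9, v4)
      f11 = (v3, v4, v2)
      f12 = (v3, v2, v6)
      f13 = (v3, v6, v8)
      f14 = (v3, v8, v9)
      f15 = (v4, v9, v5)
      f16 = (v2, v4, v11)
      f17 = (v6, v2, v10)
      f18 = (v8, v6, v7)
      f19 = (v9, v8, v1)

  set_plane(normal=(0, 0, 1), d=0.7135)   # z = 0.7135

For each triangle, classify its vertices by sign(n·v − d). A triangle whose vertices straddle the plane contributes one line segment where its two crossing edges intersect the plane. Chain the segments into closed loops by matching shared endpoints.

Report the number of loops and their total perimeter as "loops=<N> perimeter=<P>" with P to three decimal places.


Straddling triangles (10 of 20):
  (v0,v11,v5) [-++] → (-1.38731, 0.376692, 0.7135)–(-0.505348, 1.25865, 0.7135)  len=1.2473
  (v0,v5,v1) [-+-] → (-0.505348, 1.25865, 0.7135)–(0.505348, 1.25865, 0.7135)  len=1.0107
  (v0,v10,v11) [--+] → (-1.5312, 0, 0.7135)–(-1.38731, 0.376692, 0.7135)  len=0.4032
  (v1,v5,v9) [-++] → (0.505348, 1.25865, 0.7135)–(1.38731, 0.376692, 0.7135)  len=1.2473
  (v11,v10,v2) [+--] → (-1.5312, 0, 0.7135)–(-1.38731, -0.376692, 0.7135)  len=0.4032
  (v3,v9,v4) [-++] → (1.38731, -0.376692, 0.7135)–(0.505348, -1.25865, 0.7135)  len=1.2473
  (v3,v4,v2) [-+-] → (0.505348, -1.25865, 0.7135)–(-0.505348, -1.25865, 0.7135)  len=1.0107
  (v3,v8,v9) [--+] → (1.5312, 0, 0.7135)–(1.38731, -0.376692, 0.7135)  len=0.4032
  (v2,v4,v11) [-++] → (-0.505348, -1.25865, 0.7135)–(-1.38731, -0.376692, 0.7135)  len=1.2473
  (v9,v8,v1) [+--] → (1.5312, 0, 0.7135)–(1.38731, 0.376692, 0.7135)  len=0.4032

Chained into 1 loop(s):
  loop 1: 10 segments, perimeter = 8.6235
Total perimeter = 8.623

loops=1 perimeter=8.623


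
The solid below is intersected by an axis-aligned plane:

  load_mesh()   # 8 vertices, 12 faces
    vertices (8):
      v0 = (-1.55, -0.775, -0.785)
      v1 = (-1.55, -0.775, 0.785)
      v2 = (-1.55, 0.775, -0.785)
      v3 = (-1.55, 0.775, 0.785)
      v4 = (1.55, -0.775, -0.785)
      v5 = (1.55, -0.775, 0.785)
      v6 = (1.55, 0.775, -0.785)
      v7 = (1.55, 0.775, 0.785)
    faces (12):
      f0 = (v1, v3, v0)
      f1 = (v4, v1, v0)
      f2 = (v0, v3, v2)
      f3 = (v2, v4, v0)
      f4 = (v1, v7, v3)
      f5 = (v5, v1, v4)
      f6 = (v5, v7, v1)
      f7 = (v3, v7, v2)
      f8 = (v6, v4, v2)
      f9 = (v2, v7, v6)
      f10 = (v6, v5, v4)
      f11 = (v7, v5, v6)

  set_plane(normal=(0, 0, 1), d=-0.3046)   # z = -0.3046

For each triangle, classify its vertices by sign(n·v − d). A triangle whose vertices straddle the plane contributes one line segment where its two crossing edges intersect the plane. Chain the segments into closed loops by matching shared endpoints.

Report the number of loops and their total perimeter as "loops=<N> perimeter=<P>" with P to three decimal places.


loops=1 perimeter=9.300

Straddling triangles (8 of 12):
  (v1,v3,v0) [++-] → (-1.55, -0.30072, -0.3046)–(-1.55, -0.775, -0.3046)  len=0.4743
  (v4,v1,v0) [-+-] → (0.601439, -0.775, -0.3046)–(-1.55, -0.775, -0.3046)  len=2.1514
  (v0,v3,v2) [-+-] → (-1.55, -0.30072, -0.3046)–(-1.55, 0.775, -0.3046)  len=1.0757
  (v5,v1,v4) [++-] → (0.601439, -0.775, -0.3046)–(1.55, -0.775, -0.3046)  len=0.9486
  (v3,v7,v2) [++-] → (-0.601439, 0.775, -0.3046)–(-1.55, 0.775, -0.3046)  len=0.9486
  (v2,v7,v6) [-+-] → (-0.601439, 0.775, -0.3046)–(1.55, 0.775, -0.3046)  len=2.1514
  (v6,v5,v4) [-+-] → (1.55, 0.30072, -0.3046)–(1.55, -0.775, -0.3046)  len=1.0757
  (v7,v5,v6) [++-] → (1.55, 0.30072, -0.3046)–(1.55, 0.775, -0.3046)  len=0.4743

Chained into 1 loop(s):
  loop 1: 8 segments, perimeter = 9.3000
Total perimeter = 9.300


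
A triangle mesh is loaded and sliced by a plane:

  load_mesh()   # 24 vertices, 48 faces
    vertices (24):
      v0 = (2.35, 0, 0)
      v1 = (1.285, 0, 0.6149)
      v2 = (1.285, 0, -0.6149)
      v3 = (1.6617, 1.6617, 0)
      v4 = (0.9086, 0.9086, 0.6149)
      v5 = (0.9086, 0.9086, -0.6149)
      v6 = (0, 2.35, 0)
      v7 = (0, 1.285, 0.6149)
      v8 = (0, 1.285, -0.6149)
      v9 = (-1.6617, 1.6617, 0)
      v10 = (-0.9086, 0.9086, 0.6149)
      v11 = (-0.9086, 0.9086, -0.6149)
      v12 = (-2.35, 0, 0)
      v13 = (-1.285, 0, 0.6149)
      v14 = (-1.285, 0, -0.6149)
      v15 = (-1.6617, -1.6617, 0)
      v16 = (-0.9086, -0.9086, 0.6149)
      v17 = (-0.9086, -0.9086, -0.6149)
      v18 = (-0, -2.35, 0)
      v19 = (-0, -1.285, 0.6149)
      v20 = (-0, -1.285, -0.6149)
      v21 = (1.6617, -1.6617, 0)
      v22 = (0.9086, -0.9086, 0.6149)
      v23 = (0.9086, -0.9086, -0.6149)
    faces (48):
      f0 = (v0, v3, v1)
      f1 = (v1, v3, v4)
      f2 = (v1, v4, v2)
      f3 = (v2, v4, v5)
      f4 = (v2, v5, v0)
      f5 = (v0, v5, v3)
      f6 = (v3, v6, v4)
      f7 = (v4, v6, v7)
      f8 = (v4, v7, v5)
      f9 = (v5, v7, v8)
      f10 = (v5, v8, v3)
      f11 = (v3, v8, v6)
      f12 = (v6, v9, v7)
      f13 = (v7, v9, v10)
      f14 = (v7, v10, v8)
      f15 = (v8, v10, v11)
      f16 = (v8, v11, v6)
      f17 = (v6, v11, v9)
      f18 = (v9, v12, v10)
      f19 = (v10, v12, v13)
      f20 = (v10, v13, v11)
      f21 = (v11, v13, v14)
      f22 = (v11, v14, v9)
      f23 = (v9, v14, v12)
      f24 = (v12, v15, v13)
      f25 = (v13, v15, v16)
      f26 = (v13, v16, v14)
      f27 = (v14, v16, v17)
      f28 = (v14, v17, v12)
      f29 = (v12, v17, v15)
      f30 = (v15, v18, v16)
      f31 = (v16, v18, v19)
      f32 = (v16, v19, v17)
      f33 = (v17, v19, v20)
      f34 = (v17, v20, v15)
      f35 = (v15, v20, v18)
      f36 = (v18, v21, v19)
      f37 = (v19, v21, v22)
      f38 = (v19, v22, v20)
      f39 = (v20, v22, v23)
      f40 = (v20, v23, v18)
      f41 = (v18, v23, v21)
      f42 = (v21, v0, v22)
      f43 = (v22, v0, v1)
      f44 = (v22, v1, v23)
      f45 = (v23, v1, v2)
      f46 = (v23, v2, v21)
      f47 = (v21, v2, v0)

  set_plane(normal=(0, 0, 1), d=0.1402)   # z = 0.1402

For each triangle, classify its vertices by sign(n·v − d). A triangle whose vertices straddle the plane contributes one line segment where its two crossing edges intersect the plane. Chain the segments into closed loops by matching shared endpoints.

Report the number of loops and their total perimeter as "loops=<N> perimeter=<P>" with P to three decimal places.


Straddling triangles (32 of 48):
  (v0,v3,v1) [--+] → (1.57581, 1.28282, 0.1402)–(2.10718, 0, 0.1402)  len=1.3885
  (v1,v3,v4) [+-+] → (1.57581, 1.28282, 0.1402)–(1.48999, 1.48999, 0.1402)  len=0.2242
  (v1,v4,v2) [++-] → (1.05389, 0.557882, 0.1402)–(1.285, 0, 0.1402)  len=0.6039
  (v2,v4,v5) [-+-] → (1.05389, 0.557882, 0.1402)–(0.9086, 0.9086, 0.1402)  len=0.3796
  (v3,v6,v4) [--+] → (0.207165, 2.02135, 0.1402)–(1.48999, 1.48999, 0.1402)  len=1.3885
  (v4,v6,v7) [+-+] → (0.207165, 2.02135, 0.1402)–(0, 2.10718, 0.1402)  len=0.2242
  (v4,v7,v5) [++-] → (0.350718, 1.13971, 0.1402)–(0.9086, 0.9086, 0.1402)  len=0.6039
  (v5,v7,v8) [-+-] → (0.350718, 1.13971, 0.1402)–(0, 1.285, 0.1402)  len=0.3796
  (v6,v9,v7) [--+] → (-1.28282, 1.57581, 0.1402)–(0, 2.10718, 0.1402)  len=1.3885
  (v7,v9,v10) [+-+] → (-1.28282, 1.57581, 0.1402)–(-1.48999, 1.48999, 0.1402)  len=0.2242
  (v7,v10,v8) [++-] → (-0.557882, 1.05389, 0.1402)–(0, 1.285, 0.1402)  len=0.6039
  (v8,v10,v11) [-+-] → (-0.557882, 1.05389, 0.1402)–(-0.9086, 0.9086, 0.1402)  len=0.3796
  (v9,v12,v10) [--+] → (-2.02135, 0.207165, 0.1402)–(-1.48999, 1.48999, 0.1402)  len=1.3885
  (v10,v12,v13) [+-+] → (-2.02135, 0.207165, 0.1402)–(-2.10718, 0, 0.1402)  len=0.2242
  (v10,v13,v11) [++-] → (-1.13971, 0.350718, 0.1402)–(-0.9086, 0.9086, 0.1402)  len=0.6039
  (v11,v13,v14) [-+-] → (-1.13971, 0.350718, 0.1402)–(-1.285, 0, 0.1402)  len=0.3796
  (v12,v15,v13) [--+] → (-1.57581, -1.28282, 0.1402)–(-2.10718, 0, 0.1402)  len=1.3885
  (v13,v15,v16) [+-+] → (-1.57581, -1.28282, 0.1402)–(-1.48999, -1.48999, 0.1402)  len=0.2242
  (v13,v16,v14) [++-] → (-1.05389, -0.557882, 0.1402)–(-1.285, 0, 0.1402)  len=0.6039
  (v14,v16,v17) [-+-] → (-1.05389, -0.557882, 0.1402)–(-0.9086, -0.9086, 0.1402)  len=0.3796
  (v15,v18,v16) [--+] → (-0.207165, -2.02135, 0.1402)–(-1.48999, -1.48999, 0.1402)  len=1.3885
  (v16,v18,v19) [+-+] → (-0.207165, -2.02135, 0.1402)–(0, -2.10718, 0.1402)  len=0.2242
  (v16,v19,v17) [++-] → (-0.350718, -1.13971, 0.1402)–(-0.9086, -0.9086, 0.1402)  len=0.6039
  (v17,v19,v20) [-+-] → (-0.350718, -1.13971, 0.1402)–(0, -1.285, 0.1402)  len=0.3796
  (v18,v21,v19) [--+] → (1.28282, -1.57581, 0.1402)–(0, -2.10718, 0.1402)  len=1.3885
  (v19,v21,v22) [+-+] → (1.28282, -1.57581, 0.1402)–(1.48999, -1.48999, 0.1402)  len=0.2242
  (v19,v22,v20) [++-] → (0.557882, -1.05389, 0.1402)–(0, -1.285, 0.1402)  len=0.6039
  (v20,v22,v23) [-+-] → (0.557882, -1.05389, 0.1402)–(0.9086, -0.9086, 0.1402)  len=0.3796
  (v21,v0,v22) [--+] → (2.02135, -0.207165, 0.1402)–(1.48999, -1.48999, 0.1402)  len=1.3885
  (v22,v0,v1) [+-+] → (2.02135, -0.207165, 0.1402)–(2.10718, 0, 0.1402)  len=0.2242
  (v22,v1,v23) [++-] → (1.13971, -0.350718, 0.1402)–(0.9086, -0.9086, 0.1402)  len=0.6039
  (v23,v1,v2) [-+-] → (1.13971, -0.350718, 0.1402)–(1.285, 0, 0.1402)  len=0.3796

Chained into 2 loop(s):
  loop 1: 16 segments, perimeter = 12.9021
  loop 2: 16 segments, perimeter = 7.8678
Total perimeter = 20.770

loops=2 perimeter=20.770


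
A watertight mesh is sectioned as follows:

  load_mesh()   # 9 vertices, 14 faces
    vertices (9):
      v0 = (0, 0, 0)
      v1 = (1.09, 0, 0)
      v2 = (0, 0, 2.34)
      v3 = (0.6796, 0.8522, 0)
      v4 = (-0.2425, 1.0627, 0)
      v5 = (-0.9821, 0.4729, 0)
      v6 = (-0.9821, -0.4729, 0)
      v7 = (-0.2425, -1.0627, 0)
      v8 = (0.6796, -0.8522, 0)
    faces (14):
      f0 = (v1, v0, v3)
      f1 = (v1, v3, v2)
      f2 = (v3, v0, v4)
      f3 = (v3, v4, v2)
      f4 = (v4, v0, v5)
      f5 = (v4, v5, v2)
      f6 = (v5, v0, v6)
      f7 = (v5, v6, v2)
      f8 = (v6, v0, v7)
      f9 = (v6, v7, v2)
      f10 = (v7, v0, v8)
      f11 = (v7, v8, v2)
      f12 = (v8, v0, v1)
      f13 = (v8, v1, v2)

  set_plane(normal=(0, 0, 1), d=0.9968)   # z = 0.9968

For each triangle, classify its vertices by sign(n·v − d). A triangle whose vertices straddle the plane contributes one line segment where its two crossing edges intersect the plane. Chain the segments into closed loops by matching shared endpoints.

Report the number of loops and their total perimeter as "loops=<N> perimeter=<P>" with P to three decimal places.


Straddling triangles (7 of 14):
  (v1,v3,v2) [--+] → (0.390102, 0.489177, 0.9968)–(0.625679, 0, 0.9968)  len=0.5429
  (v3,v4,v2) [--+] → (-0.139199, 0.610008, 0.9968)–(0.390102, 0.489177, 0.9968)  len=0.5429
  (v4,v5,v2) [--+] → (-0.563742, 0.271453, 0.9968)–(-0.139199, 0.610008, 0.9968)  len=0.5430
  (v5,v6,v2) [--+] → (-0.563742, -0.271453, 0.9968)–(-0.563742, 0.271453, 0.9968)  len=0.5429
  (v6,v7,v2) [--+] → (-0.139199, -0.610008, 0.9968)–(-0.563742, -0.271453, 0.9968)  len=0.5430
  (v7,v8,v2) [--+] → (0.390102, -0.489177, 0.9968)–(-0.139199, -0.610008, 0.9968)  len=0.5429
  (v8,v1,v2) [--+] → (0.625679, 0, 0.9968)–(0.390102, -0.489177, 0.9968)  len=0.5429

Chained into 1 loop(s):
  loop 1: 7 segments, perimeter = 3.8006
Total perimeter = 3.801

loops=1 perimeter=3.801


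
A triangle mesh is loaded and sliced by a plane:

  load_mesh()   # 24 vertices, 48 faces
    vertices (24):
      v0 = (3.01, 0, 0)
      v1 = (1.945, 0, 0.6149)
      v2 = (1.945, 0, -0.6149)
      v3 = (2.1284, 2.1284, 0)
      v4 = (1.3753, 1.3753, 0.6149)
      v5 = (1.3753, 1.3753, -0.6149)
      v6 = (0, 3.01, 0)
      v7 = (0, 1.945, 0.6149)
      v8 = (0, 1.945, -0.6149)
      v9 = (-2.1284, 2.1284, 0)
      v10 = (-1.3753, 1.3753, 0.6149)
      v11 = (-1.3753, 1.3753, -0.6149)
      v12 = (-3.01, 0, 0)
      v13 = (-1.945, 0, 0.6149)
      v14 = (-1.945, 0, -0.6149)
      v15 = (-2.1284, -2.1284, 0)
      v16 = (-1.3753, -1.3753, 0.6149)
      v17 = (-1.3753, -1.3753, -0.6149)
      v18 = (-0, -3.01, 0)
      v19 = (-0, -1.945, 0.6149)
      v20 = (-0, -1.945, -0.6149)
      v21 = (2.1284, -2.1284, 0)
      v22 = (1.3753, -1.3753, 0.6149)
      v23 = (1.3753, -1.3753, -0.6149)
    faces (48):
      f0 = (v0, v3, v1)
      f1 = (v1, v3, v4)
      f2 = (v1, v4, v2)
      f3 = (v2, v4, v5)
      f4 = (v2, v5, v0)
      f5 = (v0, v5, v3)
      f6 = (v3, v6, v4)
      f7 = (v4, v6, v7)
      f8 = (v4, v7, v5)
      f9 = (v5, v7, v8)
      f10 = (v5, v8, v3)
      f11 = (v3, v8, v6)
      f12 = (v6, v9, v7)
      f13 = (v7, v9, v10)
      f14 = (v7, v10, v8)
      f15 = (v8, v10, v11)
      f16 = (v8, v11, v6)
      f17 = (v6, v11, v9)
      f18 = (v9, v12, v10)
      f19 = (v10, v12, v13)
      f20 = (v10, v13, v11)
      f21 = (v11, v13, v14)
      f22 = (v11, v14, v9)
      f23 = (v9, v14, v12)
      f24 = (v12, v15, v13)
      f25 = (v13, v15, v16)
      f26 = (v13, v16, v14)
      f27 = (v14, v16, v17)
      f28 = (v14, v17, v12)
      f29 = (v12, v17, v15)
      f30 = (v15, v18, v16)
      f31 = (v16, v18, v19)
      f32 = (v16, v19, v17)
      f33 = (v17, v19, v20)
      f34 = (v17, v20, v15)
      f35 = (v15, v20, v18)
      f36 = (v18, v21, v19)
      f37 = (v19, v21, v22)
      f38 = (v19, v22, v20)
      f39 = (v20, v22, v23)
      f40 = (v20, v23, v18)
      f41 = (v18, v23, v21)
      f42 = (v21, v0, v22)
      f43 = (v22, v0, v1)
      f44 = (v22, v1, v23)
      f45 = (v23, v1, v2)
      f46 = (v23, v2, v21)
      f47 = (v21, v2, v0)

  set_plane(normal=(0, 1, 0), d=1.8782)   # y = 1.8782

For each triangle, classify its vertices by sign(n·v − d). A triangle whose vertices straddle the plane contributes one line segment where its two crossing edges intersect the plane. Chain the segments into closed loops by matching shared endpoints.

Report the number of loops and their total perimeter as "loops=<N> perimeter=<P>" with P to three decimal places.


Straddling triangles (16 of 48):
  (v0,v3,v1) [-+-] → (2.23203, 1.8782, 0)–(2.10684, 1.8782, 0.0722834)  len=0.1446
  (v1,v3,v4) [-+-] → (2.10684, 1.8782, 0.0722834)–(1.8782, 1.8782, 0.204286)  len=0.2640
  (v0,v5,v3) [--+] → (1.8782, 1.8782, -0.204286)–(2.23203, 1.8782, 0)  len=0.4086
  (v3,v6,v4) [++-] → (0.952202, 1.8782, 0.425732)–(1.8782, 1.8782, 0.204286)  len=0.9521
  (v4,v6,v7) [-++] → (0.952202, 1.8782, 0.425732)–(0.16126, 1.8782, 0.6149)  len=0.8132
  (v4,v7,v5) [-+-] → (0.16126, 1.8782, 0.6149)–(0.16126, 1.8782, 0.4707)  len=0.1442
  (v5,v7,v8) [-++] → (0.16126, 1.8782, 0.4707)–(0.16126, 1.8782, -0.6149)  len=1.0856
  (v5,v8,v3) [-++] → (0.16126, 1.8782, -0.6149)–(1.8782, 1.8782, -0.204286)  len=1.7654
  (v7,v9,v10) [++-] → (-1.8782, 1.8782, 0.204286)–(-0.16126, 1.8782, 0.6149)  len=1.7654
  (v7,v10,v8) [+-+] → (-0.16126, 1.8782, 0.6149)–(-0.16126, 1.8782, -0.4707)  len=1.0856
  (v8,v10,v11) [+--] → (-0.16126, 1.8782, -0.4707)–(-0.16126, 1.8782, -0.6149)  len=0.1442
  (v8,v11,v6) [+-+] → (-0.16126, 1.8782, -0.6149)–(-0.952202, 1.8782, -0.425732)  len=0.8132
  (v6,v11,v9) [+-+] → (-0.952202, 1.8782, -0.425732)–(-1.8782, 1.8782, -0.204286)  len=0.9521
  (v9,v12,v10) [+--] → (-2.23203, 1.8782, 0)–(-1.8782, 1.8782, 0.204286)  len=0.4086
  (v11,v14,v9) [--+] → (-2.10684, 1.8782, -0.0722834)–(-1.8782, 1.8782, -0.204286)  len=0.2640
  (v9,v14,v12) [+--] → (-2.10684, 1.8782, -0.0722834)–(-2.23203, 1.8782, 0)  len=0.1446

Chained into 2 loop(s):
  loop 1: 8 segments, perimeter = 5.5777
  loop 2: 8 segments, perimeter = 5.5777
Total perimeter = 11.155

loops=2 perimeter=11.155


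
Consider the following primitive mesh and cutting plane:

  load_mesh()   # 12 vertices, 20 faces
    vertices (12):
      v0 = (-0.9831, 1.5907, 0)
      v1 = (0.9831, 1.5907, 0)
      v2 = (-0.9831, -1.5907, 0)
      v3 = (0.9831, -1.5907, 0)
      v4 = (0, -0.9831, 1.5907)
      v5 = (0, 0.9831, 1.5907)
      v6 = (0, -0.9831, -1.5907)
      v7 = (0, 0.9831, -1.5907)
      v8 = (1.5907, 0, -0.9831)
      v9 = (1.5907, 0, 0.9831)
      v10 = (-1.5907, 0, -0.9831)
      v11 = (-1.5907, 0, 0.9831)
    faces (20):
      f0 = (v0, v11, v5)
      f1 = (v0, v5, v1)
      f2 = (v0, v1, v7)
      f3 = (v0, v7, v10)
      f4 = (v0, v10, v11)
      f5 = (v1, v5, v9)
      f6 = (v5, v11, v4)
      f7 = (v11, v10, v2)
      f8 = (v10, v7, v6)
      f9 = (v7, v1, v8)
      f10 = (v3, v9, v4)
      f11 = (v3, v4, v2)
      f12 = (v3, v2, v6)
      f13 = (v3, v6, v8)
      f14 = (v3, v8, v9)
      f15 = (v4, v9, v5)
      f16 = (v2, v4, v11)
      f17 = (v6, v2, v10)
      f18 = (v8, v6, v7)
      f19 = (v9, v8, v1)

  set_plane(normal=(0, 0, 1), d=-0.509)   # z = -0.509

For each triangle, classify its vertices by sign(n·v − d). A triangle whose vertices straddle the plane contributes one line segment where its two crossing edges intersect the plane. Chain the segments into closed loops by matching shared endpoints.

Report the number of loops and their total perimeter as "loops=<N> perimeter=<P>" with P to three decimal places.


Straddling triangles (10 of 20):
  (v0,v1,v7) [++-] → (0.668523, 1.39628, -0.509)–(-0.668523, 1.39628, -0.509)  len=1.3370
  (v0,v7,v10) [+--] → (-0.668523, 1.39628, -0.509)–(-1.29768, 0.767115, -0.509)  len=0.8898
  (v0,v10,v11) [+-+] → (-1.29768, 0.767115, -0.509)–(-1.5907, 0, -0.509)  len=0.8212
  (v11,v10,v2) [+-+] → (-1.5907, 0, -0.509)–(-1.29768, -0.767115, -0.509)  len=0.8212
  (v7,v1,v8) [-+-] → (0.668523, 1.39628, -0.509)–(1.29768, 0.767115, -0.509)  len=0.8898
  (v3,v2,v6) [++-] → (-0.668523, -1.39628, -0.509)–(0.668523, -1.39628, -0.509)  len=1.3370
  (v3,v6,v8) [+--] → (0.668523, -1.39628, -0.509)–(1.29768, -0.767115, -0.509)  len=0.8898
  (v3,v8,v9) [+-+] → (1.29768, -0.767115, -0.509)–(1.5907, 0, -0.509)  len=0.8212
  (v6,v2,v10) [-+-] → (-0.668523, -1.39628, -0.509)–(-1.29768, -0.767115, -0.509)  len=0.8898
  (v9,v8,v1) [+-+] → (1.5907, 0, -0.509)–(1.29768, 0.767115, -0.509)  len=0.8212

Chained into 1 loop(s):
  loop 1: 10 segments, perimeter = 9.5179
Total perimeter = 9.518

loops=1 perimeter=9.518


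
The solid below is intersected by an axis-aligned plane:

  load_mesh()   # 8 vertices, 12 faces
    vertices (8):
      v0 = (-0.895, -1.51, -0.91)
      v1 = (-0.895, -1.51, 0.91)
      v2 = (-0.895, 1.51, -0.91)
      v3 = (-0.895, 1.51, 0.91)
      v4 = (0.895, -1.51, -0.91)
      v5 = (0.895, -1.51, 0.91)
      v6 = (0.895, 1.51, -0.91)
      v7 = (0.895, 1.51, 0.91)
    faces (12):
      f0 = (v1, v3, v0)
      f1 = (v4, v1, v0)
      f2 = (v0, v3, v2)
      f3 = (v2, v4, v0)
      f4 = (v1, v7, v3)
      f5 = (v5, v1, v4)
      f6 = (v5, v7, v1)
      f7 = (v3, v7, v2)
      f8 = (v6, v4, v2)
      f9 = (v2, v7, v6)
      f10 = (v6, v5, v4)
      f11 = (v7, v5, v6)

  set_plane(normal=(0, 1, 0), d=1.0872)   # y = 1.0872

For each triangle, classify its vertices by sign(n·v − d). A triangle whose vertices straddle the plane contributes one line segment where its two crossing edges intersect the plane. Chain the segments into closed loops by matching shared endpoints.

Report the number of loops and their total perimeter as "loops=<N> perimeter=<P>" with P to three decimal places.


loops=1 perimeter=7.220

Straddling triangles (8 of 12):
  (v1,v3,v0) [-+-] → (-0.895, 1.0872, 0.91)–(-0.895, 1.0872, 0.6552)  len=0.2548
  (v0,v3,v2) [-++] → (-0.895, 1.0872, 0.6552)–(-0.895, 1.0872, -0.91)  len=1.5652
  (v2,v4,v0) [+--] → (-0.6444, 1.0872, -0.91)–(-0.895, 1.0872, -0.91)  len=0.2506
  (v1,v7,v3) [-++] → (0.6444, 1.0872, 0.91)–(-0.895, 1.0872, 0.91)  len=1.5394
  (v5,v7,v1) [-+-] → (0.895, 1.0872, 0.91)–(0.6444, 1.0872, 0.91)  len=0.2506
  (v6,v4,v2) [+-+] → (0.895, 1.0872, -0.91)–(-0.6444, 1.0872, -0.91)  len=1.5394
  (v6,v5,v4) [+--] → (0.895, 1.0872, -0.6552)–(0.895, 1.0872, -0.91)  len=0.2548
  (v7,v5,v6) [+-+] → (0.895, 1.0872, 0.91)–(0.895, 1.0872, -0.6552)  len=1.5652

Chained into 1 loop(s):
  loop 1: 8 segments, perimeter = 7.2200
Total perimeter = 7.220
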